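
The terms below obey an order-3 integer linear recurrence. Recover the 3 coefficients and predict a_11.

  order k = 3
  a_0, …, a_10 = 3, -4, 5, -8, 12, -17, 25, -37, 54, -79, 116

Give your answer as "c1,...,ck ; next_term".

  a_3 = -1·5 + 0·-4 + -1·3 = -8
  a_4 = -1·-8 + 0·5 + -1·-4 = 12
  a_5 = -1·12 + 0·-8 + -1·5 = -17
  a_6 = -1·-17 + 0·12 + -1·-8 = 25
  a_7 = -1·25 + 0·-17 + -1·12 = -37
  a_8 = -1·-37 + 0·25 + -1·-17 = 54
  a_9 = -1·54 + 0·-37 + -1·25 = -79
  a_10 = -1·-79 + 0·54 + -1·-37 = 116
  a_11 = -1·116 + 0·-79 + -1·54 = -170

-1,0,-1 ; -170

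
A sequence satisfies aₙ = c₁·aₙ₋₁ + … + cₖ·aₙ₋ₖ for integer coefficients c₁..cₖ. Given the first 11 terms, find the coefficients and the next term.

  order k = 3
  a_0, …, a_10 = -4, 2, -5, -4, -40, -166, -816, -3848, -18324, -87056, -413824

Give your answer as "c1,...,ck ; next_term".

4,4,-2 ; -1966872

  a_3 = 4·-5 + 4·2 + -2·-4 = -4
  a_4 = 4·-4 + 4·-5 + -2·2 = -40
  a_5 = 4·-40 + 4·-4 + -2·-5 = -166
  a_6 = 4·-166 + 4·-40 + -2·-4 = -816
  a_7 = 4·-816 + 4·-166 + -2·-40 = -3848
  a_8 = 4·-3848 + 4·-816 + -2·-166 = -18324
  a_9 = 4·-18324 + 4·-3848 + -2·-816 = -87056
  a_10 = 4·-87056 + 4·-18324 + -2·-3848 = -413824
  a_11 = 4·-413824 + 4·-87056 + -2·-18324 = -1966872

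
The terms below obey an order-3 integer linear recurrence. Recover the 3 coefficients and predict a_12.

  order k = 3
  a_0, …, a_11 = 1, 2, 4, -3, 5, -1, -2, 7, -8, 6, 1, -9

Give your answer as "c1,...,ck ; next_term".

-1,0,1 ; 15

  a_3 = -1·4 + 0·2 + 1·1 = -3
  a_4 = -1·-3 + 0·4 + 1·2 = 5
  a_5 = -1·5 + 0·-3 + 1·4 = -1
  a_6 = -1·-1 + 0·5 + 1·-3 = -2
  a_7 = -1·-2 + 0·-1 + 1·5 = 7
  a_8 = -1·7 + 0·-2 + 1·-1 = -8
  a_9 = -1·-8 + 0·7 + 1·-2 = 6
  a_10 = -1·6 + 0·-8 + 1·7 = 1
  a_11 = -1·1 + 0·6 + 1·-8 = -9
  a_12 = -1·-9 + 0·1 + 1·6 = 15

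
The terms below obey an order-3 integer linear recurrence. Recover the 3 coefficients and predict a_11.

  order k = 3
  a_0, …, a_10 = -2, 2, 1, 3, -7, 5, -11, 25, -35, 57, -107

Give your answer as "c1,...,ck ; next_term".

-1,0,-2 ; 177

  a_3 = -1·1 + 0·2 + -2·-2 = 3
  a_4 = -1·3 + 0·1 + -2·2 = -7
  a_5 = -1·-7 + 0·3 + -2·1 = 5
  a_6 = -1·5 + 0·-7 + -2·3 = -11
  a_7 = -1·-11 + 0·5 + -2·-7 = 25
  a_8 = -1·25 + 0·-11 + -2·5 = -35
  a_9 = -1·-35 + 0·25 + -2·-11 = 57
  a_10 = -1·57 + 0·-35 + -2·25 = -107
  a_11 = -1·-107 + 0·57 + -2·-35 = 177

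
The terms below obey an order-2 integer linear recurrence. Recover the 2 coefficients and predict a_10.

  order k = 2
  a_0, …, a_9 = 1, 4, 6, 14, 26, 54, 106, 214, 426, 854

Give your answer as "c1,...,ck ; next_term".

1,2 ; 1706

  a_2 = 1·4 + 2·1 = 6
  a_3 = 1·6 + 2·4 = 14
  a_4 = 1·14 + 2·6 = 26
  a_5 = 1·26 + 2·14 = 54
  a_6 = 1·54 + 2·26 = 106
  a_7 = 1·106 + 2·54 = 214
  a_8 = 1·214 + 2·106 = 426
  a_9 = 1·426 + 2·214 = 854
  a_10 = 1·854 + 2·426 = 1706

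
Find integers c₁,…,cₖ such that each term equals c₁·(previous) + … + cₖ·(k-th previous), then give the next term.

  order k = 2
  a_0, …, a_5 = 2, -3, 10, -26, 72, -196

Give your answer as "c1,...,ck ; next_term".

  a_2 = -2·-3 + 2·2 = 10
  a_3 = -2·10 + 2·-3 = -26
  a_4 = -2·-26 + 2·10 = 72
  a_5 = -2·72 + 2·-26 = -196
  a_6 = -2·-196 + 2·72 = 536

-2,2 ; 536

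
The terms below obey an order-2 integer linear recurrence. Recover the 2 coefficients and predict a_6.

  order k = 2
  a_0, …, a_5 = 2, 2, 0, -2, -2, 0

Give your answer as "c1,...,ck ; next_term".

1,-1 ; 2

  a_2 = 1·2 + -1·2 = 0
  a_3 = 1·0 + -1·2 = -2
  a_4 = 1·-2 + -1·0 = -2
  a_5 = 1·-2 + -1·-2 = 0
  a_6 = 1·0 + -1·-2 = 2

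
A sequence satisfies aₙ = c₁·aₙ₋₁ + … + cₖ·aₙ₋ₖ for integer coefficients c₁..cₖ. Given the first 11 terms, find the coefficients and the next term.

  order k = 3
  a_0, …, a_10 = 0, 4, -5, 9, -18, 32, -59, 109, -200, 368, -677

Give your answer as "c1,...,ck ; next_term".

  a_3 = -1·-5 + 1·4 + -1·0 = 9
  a_4 = -1·9 + 1·-5 + -1·4 = -18
  a_5 = -1·-18 + 1·9 + -1·-5 = 32
  a_6 = -1·32 + 1·-18 + -1·9 = -59
  a_7 = -1·-59 + 1·32 + -1·-18 = 109
  a_8 = -1·109 + 1·-59 + -1·32 = -200
  a_9 = -1·-200 + 1·109 + -1·-59 = 368
  a_10 = -1·368 + 1·-200 + -1·109 = -677
  a_11 = -1·-677 + 1·368 + -1·-200 = 1245

-1,1,-1 ; 1245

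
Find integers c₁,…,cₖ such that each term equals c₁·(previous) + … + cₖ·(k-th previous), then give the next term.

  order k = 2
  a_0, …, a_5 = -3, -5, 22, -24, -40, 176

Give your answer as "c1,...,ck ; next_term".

  a_2 = -2·-5 + -4·-3 = 22
  a_3 = -2·22 + -4·-5 = -24
  a_4 = -2·-24 + -4·22 = -40
  a_5 = -2·-40 + -4·-24 = 176
  a_6 = -2·176 + -4·-40 = -192

-2,-4 ; -192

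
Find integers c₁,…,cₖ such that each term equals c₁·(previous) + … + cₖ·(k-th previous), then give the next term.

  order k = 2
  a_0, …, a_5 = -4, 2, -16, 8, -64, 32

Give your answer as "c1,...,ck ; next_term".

0,4 ; -256

  a_2 = 0·2 + 4·-4 = -16
  a_3 = 0·-16 + 4·2 = 8
  a_4 = 0·8 + 4·-16 = -64
  a_5 = 0·-64 + 4·8 = 32
  a_6 = 0·32 + 4·-64 = -256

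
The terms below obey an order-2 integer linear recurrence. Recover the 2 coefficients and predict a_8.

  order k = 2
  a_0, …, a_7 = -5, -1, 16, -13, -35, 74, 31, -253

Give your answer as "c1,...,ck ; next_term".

-1,-3 ; 160

  a_2 = -1·-1 + -3·-5 = 16
  a_3 = -1·16 + -3·-1 = -13
  a_4 = -1·-13 + -3·16 = -35
  a_5 = -1·-35 + -3·-13 = 74
  a_6 = -1·74 + -3·-35 = 31
  a_7 = -1·31 + -3·74 = -253
  a_8 = -1·-253 + -3·31 = 160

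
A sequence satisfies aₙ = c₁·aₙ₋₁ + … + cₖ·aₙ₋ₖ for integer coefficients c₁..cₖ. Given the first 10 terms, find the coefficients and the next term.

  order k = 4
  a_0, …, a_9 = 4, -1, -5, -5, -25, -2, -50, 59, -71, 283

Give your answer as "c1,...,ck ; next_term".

0,3,-2,-3 ; -181

  a_4 = 0·-5 + 3·-5 + -2·-1 + -3·4 = -25
  a_5 = 0·-25 + 3·-5 + -2·-5 + -3·-1 = -2
  a_6 = 0·-2 + 3·-25 + -2·-5 + -3·-5 = -50
  a_7 = 0·-50 + 3·-2 + -2·-25 + -3·-5 = 59
  a_8 = 0·59 + 3·-50 + -2·-2 + -3·-25 = -71
  a_9 = 0·-71 + 3·59 + -2·-50 + -3·-2 = 283
  a_10 = 0·283 + 3·-71 + -2·59 + -3·-50 = -181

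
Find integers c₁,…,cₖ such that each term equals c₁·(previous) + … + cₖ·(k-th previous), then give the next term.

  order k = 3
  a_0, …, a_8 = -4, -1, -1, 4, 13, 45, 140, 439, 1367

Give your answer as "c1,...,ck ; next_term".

3,1,-2 ; 4260

  a_3 = 3·-1 + 1·-1 + -2·-4 = 4
  a_4 = 3·4 + 1·-1 + -2·-1 = 13
  a_5 = 3·13 + 1·4 + -2·-1 = 45
  a_6 = 3·45 + 1·13 + -2·4 = 140
  a_7 = 3·140 + 1·45 + -2·13 = 439
  a_8 = 3·439 + 1·140 + -2·45 = 1367
  a_9 = 3·1367 + 1·439 + -2·140 = 4260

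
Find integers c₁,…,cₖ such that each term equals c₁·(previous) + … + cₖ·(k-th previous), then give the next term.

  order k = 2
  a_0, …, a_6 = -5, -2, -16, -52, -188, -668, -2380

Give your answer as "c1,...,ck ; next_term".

  a_2 = 3·-2 + 2·-5 = -16
  a_3 = 3·-16 + 2·-2 = -52
  a_4 = 3·-52 + 2·-16 = -188
  a_5 = 3·-188 + 2·-52 = -668
  a_6 = 3·-668 + 2·-188 = -2380
  a_7 = 3·-2380 + 2·-668 = -8476

3,2 ; -8476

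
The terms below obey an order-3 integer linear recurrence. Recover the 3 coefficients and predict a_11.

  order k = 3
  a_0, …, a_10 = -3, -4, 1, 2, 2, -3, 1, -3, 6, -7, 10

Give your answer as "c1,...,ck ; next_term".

-1,0,-1 ; -16

  a_3 = -1·1 + 0·-4 + -1·-3 = 2
  a_4 = -1·2 + 0·1 + -1·-4 = 2
  a_5 = -1·2 + 0·2 + -1·1 = -3
  a_6 = -1·-3 + 0·2 + -1·2 = 1
  a_7 = -1·1 + 0·-3 + -1·2 = -3
  a_8 = -1·-3 + 0·1 + -1·-3 = 6
  a_9 = -1·6 + 0·-3 + -1·1 = -7
  a_10 = -1·-7 + 0·6 + -1·-3 = 10
  a_11 = -1·10 + 0·-7 + -1·6 = -16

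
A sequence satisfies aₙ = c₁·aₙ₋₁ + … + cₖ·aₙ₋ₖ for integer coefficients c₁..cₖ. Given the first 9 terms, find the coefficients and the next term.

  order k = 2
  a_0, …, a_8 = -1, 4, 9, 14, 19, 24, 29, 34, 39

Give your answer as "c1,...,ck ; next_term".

2,-1 ; 44

  a_2 = 2·4 + -1·-1 = 9
  a_3 = 2·9 + -1·4 = 14
  a_4 = 2·14 + -1·9 = 19
  a_5 = 2·19 + -1·14 = 24
  a_6 = 2·24 + -1·19 = 29
  a_7 = 2·29 + -1·24 = 34
  a_8 = 2·34 + -1·29 = 39
  a_9 = 2·39 + -1·34 = 44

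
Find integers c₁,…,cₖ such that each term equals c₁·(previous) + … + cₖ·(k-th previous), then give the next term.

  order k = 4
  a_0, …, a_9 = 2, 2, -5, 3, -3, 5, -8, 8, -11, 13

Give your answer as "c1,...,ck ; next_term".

  a_4 = 0·3 + 1·-5 + 0·2 + 1·2 = -3
  a_5 = 0·-3 + 1·3 + 0·-5 + 1·2 = 5
  a_6 = 0·5 + 1·-3 + 0·3 + 1·-5 = -8
  a_7 = 0·-8 + 1·5 + 0·-3 + 1·3 = 8
  a_8 = 0·8 + 1·-8 + 0·5 + 1·-3 = -11
  a_9 = 0·-11 + 1·8 + 0·-8 + 1·5 = 13
  a_10 = 0·13 + 1·-11 + 0·8 + 1·-8 = -19

0,1,0,1 ; -19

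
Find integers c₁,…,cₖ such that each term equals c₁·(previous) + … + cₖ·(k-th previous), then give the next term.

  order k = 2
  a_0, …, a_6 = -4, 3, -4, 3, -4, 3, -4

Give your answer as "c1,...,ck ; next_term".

0,1 ; 3

  a_2 = 0·3 + 1·-4 = -4
  a_3 = 0·-4 + 1·3 = 3
  a_4 = 0·3 + 1·-4 = -4
  a_5 = 0·-4 + 1·3 = 3
  a_6 = 0·3 + 1·-4 = -4
  a_7 = 0·-4 + 1·3 = 3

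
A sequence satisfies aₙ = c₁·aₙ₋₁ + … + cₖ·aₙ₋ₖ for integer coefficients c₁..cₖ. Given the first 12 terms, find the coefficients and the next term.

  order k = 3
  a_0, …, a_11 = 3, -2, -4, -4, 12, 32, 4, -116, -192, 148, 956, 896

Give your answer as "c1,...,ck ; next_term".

  a_3 = 1·-4 + -3·-2 + -2·3 = -4
  a_4 = 1·-4 + -3·-4 + -2·-2 = 12
  a_5 = 1·12 + -3·-4 + -2·-4 = 32
  a_6 = 1·32 + -3·12 + -2·-4 = 4
  a_7 = 1·4 + -3·32 + -2·12 = -116
  a_8 = 1·-116 + -3·4 + -2·32 = -192
  a_9 = 1·-192 + -3·-116 + -2·4 = 148
  a_10 = 1·148 + -3·-192 + -2·-116 = 956
  a_11 = 1·956 + -3·148 + -2·-192 = 896
  a_12 = 1·896 + -3·956 + -2·148 = -2268

1,-3,-2 ; -2268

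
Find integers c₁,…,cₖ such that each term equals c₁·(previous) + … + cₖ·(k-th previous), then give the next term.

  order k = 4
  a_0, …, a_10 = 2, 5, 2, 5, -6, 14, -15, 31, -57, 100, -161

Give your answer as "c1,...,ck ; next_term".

-1,0,-1,2 ; 280

  a_4 = -1·5 + 0·2 + -1·5 + 2·2 = -6
  a_5 = -1·-6 + 0·5 + -1·2 + 2·5 = 14
  a_6 = -1·14 + 0·-6 + -1·5 + 2·2 = -15
  a_7 = -1·-15 + 0·14 + -1·-6 + 2·5 = 31
  a_8 = -1·31 + 0·-15 + -1·14 + 2·-6 = -57
  a_9 = -1·-57 + 0·31 + -1·-15 + 2·14 = 100
  a_10 = -1·100 + 0·-57 + -1·31 + 2·-15 = -161
  a_11 = -1·-161 + 0·100 + -1·-57 + 2·31 = 280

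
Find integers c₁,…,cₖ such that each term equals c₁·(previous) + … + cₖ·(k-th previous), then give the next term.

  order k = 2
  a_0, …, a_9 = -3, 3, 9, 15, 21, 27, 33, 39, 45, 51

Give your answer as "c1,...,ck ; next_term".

2,-1 ; 57

  a_2 = 2·3 + -1·-3 = 9
  a_3 = 2·9 + -1·3 = 15
  a_4 = 2·15 + -1·9 = 21
  a_5 = 2·21 + -1·15 = 27
  a_6 = 2·27 + -1·21 = 33
  a_7 = 2·33 + -1·27 = 39
  a_8 = 2·39 + -1·33 = 45
  a_9 = 2·45 + -1·39 = 51
  a_10 = 2·51 + -1·45 = 57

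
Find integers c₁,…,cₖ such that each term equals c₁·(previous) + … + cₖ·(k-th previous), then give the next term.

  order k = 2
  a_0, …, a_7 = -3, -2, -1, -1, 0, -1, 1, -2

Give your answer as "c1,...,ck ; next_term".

  a_2 = -1·-2 + 1·-3 = -1
  a_3 = -1·-1 + 1·-2 = -1
  a_4 = -1·-1 + 1·-1 = 0
  a_5 = -1·0 + 1·-1 = -1
  a_6 = -1·-1 + 1·0 = 1
  a_7 = -1·1 + 1·-1 = -2
  a_8 = -1·-2 + 1·1 = 3

-1,1 ; 3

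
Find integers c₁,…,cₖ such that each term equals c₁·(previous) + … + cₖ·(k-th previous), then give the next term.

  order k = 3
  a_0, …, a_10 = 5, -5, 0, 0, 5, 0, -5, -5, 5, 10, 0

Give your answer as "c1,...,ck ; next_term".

0,-1,-1 ; -15

  a_3 = 0·0 + -1·-5 + -1·5 = 0
  a_4 = 0·0 + -1·0 + -1·-5 = 5
  a_5 = 0·5 + -1·0 + -1·0 = 0
  a_6 = 0·0 + -1·5 + -1·0 = -5
  a_7 = 0·-5 + -1·0 + -1·5 = -5
  a_8 = 0·-5 + -1·-5 + -1·0 = 5
  a_9 = 0·5 + -1·-5 + -1·-5 = 10
  a_10 = 0·10 + -1·5 + -1·-5 = 0
  a_11 = 0·0 + -1·10 + -1·5 = -15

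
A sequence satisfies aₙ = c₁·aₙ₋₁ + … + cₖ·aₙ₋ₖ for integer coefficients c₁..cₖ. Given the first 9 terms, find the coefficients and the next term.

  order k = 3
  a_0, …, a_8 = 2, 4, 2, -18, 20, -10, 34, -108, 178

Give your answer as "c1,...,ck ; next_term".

  a_3 = -2·2 + -2·4 + -3·2 = -18
  a_4 = -2·-18 + -2·2 + -3·4 = 20
  a_5 = -2·20 + -2·-18 + -3·2 = -10
  a_6 = -2·-10 + -2·20 + -3·-18 = 34
  a_7 = -2·34 + -2·-10 + -3·20 = -108
  a_8 = -2·-108 + -2·34 + -3·-10 = 178
  a_9 = -2·178 + -2·-108 + -3·34 = -242

-2,-2,-3 ; -242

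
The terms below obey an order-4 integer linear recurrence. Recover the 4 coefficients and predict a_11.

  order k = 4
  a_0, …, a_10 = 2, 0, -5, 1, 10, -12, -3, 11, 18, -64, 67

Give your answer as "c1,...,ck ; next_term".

  a_4 = -2·1 + -2·-5 + -2·0 + 1·2 = 10
  a_5 = -2·10 + -2·1 + -2·-5 + 1·0 = -12
  a_6 = -2·-12 + -2·10 + -2·1 + 1·-5 = -3
  a_7 = -2·-3 + -2·-12 + -2·10 + 1·1 = 11
  a_8 = -2·11 + -2·-3 + -2·-12 + 1·10 = 18
  a_9 = -2·18 + -2·11 + -2·-3 + 1·-12 = -64
  a_10 = -2·-64 + -2·18 + -2·11 + 1·-3 = 67
  a_11 = -2·67 + -2·-64 + -2·18 + 1·11 = -31

-2,-2,-2,1 ; -31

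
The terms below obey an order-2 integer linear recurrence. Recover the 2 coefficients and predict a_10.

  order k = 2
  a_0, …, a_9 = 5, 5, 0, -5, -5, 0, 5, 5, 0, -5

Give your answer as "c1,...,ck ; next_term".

  a_2 = 1·5 + -1·5 = 0
  a_3 = 1·0 + -1·5 = -5
  a_4 = 1·-5 + -1·0 = -5
  a_5 = 1·-5 + -1·-5 = 0
  a_6 = 1·0 + -1·-5 = 5
  a_7 = 1·5 + -1·0 = 5
  a_8 = 1·5 + -1·5 = 0
  a_9 = 1·0 + -1·5 = -5
  a_10 = 1·-5 + -1·0 = -5

1,-1 ; -5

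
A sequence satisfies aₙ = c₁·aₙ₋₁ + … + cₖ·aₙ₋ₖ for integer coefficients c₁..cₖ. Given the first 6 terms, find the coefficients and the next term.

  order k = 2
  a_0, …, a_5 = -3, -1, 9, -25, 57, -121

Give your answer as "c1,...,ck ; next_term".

  a_2 = -3·-1 + -2·-3 = 9
  a_3 = -3·9 + -2·-1 = -25
  a_4 = -3·-25 + -2·9 = 57
  a_5 = -3·57 + -2·-25 = -121
  a_6 = -3·-121 + -2·57 = 249

-3,-2 ; 249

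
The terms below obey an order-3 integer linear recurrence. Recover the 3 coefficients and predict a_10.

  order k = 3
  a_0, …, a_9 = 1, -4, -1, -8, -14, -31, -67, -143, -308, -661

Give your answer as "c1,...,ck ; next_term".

  a_3 = 1·-1 + 2·-4 + 1·1 = -8
  a_4 = 1·-8 + 2·-1 + 1·-4 = -14
  a_5 = 1·-14 + 2·-8 + 1·-1 = -31
  a_6 = 1·-31 + 2·-14 + 1·-8 = -67
  a_7 = 1·-67 + 2·-31 + 1·-14 = -143
  a_8 = 1·-143 + 2·-67 + 1·-31 = -308
  a_9 = 1·-308 + 2·-143 + 1·-67 = -661
  a_10 = 1·-661 + 2·-308 + 1·-143 = -1420

1,2,1 ; -1420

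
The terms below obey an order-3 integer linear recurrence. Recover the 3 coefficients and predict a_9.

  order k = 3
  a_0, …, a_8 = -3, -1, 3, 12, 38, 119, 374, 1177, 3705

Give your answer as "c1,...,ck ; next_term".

4,-3,1 ; 11663

  a_3 = 4·3 + -3·-1 + 1·-3 = 12
  a_4 = 4·12 + -3·3 + 1·-1 = 38
  a_5 = 4·38 + -3·12 + 1·3 = 119
  a_6 = 4·119 + -3·38 + 1·12 = 374
  a_7 = 4·374 + -3·119 + 1·38 = 1177
  a_8 = 4·1177 + -3·374 + 1·119 = 3705
  a_9 = 4·3705 + -3·1177 + 1·374 = 11663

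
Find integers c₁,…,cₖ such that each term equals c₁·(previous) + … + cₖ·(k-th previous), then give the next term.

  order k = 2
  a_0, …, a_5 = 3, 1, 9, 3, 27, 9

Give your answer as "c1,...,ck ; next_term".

0,3 ; 81

  a_2 = 0·1 + 3·3 = 9
  a_3 = 0·9 + 3·1 = 3
  a_4 = 0·3 + 3·9 = 27
  a_5 = 0·27 + 3·3 = 9
  a_6 = 0·9 + 3·27 = 81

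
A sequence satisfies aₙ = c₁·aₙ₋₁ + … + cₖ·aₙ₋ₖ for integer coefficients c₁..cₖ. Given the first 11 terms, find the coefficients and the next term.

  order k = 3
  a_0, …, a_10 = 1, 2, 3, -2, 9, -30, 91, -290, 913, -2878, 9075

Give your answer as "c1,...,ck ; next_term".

-2,3,-2 ; -28610

  a_3 = -2·3 + 3·2 + -2·1 = -2
  a_4 = -2·-2 + 3·3 + -2·2 = 9
  a_5 = -2·9 + 3·-2 + -2·3 = -30
  a_6 = -2·-30 + 3·9 + -2·-2 = 91
  a_7 = -2·91 + 3·-30 + -2·9 = -290
  a_8 = -2·-290 + 3·91 + -2·-30 = 913
  a_9 = -2·913 + 3·-290 + -2·91 = -2878
  a_10 = -2·-2878 + 3·913 + -2·-290 = 9075
  a_11 = -2·9075 + 3·-2878 + -2·913 = -28610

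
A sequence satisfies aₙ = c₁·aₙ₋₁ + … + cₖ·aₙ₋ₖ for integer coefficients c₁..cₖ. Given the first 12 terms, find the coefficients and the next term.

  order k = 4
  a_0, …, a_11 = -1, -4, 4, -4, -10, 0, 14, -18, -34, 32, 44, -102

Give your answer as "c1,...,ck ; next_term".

0,-1,1,2 ; -80

  a_4 = 0·-4 + -1·4 + 1·-4 + 2·-1 = -10
  a_5 = 0·-10 + -1·-4 + 1·4 + 2·-4 = 0
  a_6 = 0·0 + -1·-10 + 1·-4 + 2·4 = 14
  a_7 = 0·14 + -1·0 + 1·-10 + 2·-4 = -18
  a_8 = 0·-18 + -1·14 + 1·0 + 2·-10 = -34
  a_9 = 0·-34 + -1·-18 + 1·14 + 2·0 = 32
  a_10 = 0·32 + -1·-34 + 1·-18 + 2·14 = 44
  a_11 = 0·44 + -1·32 + 1·-34 + 2·-18 = -102
  a_12 = 0·-102 + -1·44 + 1·32 + 2·-34 = -80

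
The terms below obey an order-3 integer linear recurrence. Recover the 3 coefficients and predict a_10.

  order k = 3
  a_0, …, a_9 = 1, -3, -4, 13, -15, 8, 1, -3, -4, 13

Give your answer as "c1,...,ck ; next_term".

-2,-2,-1 ; -15

  a_3 = -2·-4 + -2·-3 + -1·1 = 13
  a_4 = -2·13 + -2·-4 + -1·-3 = -15
  a_5 = -2·-15 + -2·13 + -1·-4 = 8
  a_6 = -2·8 + -2·-15 + -1·13 = 1
  a_7 = -2·1 + -2·8 + -1·-15 = -3
  a_8 = -2·-3 + -2·1 + -1·8 = -4
  a_9 = -2·-4 + -2·-3 + -1·1 = 13
  a_10 = -2·13 + -2·-4 + -1·-3 = -15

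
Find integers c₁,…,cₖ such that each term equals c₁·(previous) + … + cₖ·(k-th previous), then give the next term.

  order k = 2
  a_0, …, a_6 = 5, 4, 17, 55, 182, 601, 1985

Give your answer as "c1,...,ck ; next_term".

  a_2 = 3·4 + 1·5 = 17
  a_3 = 3·17 + 1·4 = 55
  a_4 = 3·55 + 1·17 = 182
  a_5 = 3·182 + 1·55 = 601
  a_6 = 3·601 + 1·182 = 1985
  a_7 = 3·1985 + 1·601 = 6556

3,1 ; 6556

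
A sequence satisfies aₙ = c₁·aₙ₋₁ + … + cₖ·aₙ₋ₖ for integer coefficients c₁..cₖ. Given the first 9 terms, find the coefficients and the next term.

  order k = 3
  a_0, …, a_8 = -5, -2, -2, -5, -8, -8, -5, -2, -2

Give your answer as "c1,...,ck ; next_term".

2,-2,1 ; -5

  a_3 = 2·-2 + -2·-2 + 1·-5 = -5
  a_4 = 2·-5 + -2·-2 + 1·-2 = -8
  a_5 = 2·-8 + -2·-5 + 1·-2 = -8
  a_6 = 2·-8 + -2·-8 + 1·-5 = -5
  a_7 = 2·-5 + -2·-8 + 1·-8 = -2
  a_8 = 2·-2 + -2·-5 + 1·-8 = -2
  a_9 = 2·-2 + -2·-2 + 1·-5 = -5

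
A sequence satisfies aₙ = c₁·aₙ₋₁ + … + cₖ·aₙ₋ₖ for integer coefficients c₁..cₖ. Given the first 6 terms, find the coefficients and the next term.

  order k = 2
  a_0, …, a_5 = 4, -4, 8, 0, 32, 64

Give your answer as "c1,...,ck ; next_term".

2,4 ; 256

  a_2 = 2·-4 + 4·4 = 8
  a_3 = 2·8 + 4·-4 = 0
  a_4 = 2·0 + 4·8 = 32
  a_5 = 2·32 + 4·0 = 64
  a_6 = 2·64 + 4·32 = 256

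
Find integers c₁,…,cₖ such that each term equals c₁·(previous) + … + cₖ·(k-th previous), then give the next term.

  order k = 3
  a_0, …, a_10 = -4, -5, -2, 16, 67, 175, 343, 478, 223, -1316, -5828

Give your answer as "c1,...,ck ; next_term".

  a_3 = 3·-2 + -2·-5 + -3·-4 = 16
  a_4 = 3·16 + -2·-2 + -3·-5 = 67
  a_5 = 3·67 + -2·16 + -3·-2 = 175
  a_6 = 3·175 + -2·67 + -3·16 = 343
  a_7 = 3·343 + -2·175 + -3·67 = 478
  a_8 = 3·478 + -2·343 + -3·175 = 223
  a_9 = 3·223 + -2·478 + -3·343 = -1316
  a_10 = 3·-1316 + -2·223 + -3·478 = -5828
  a_11 = 3·-5828 + -2·-1316 + -3·223 = -15521

3,-2,-3 ; -15521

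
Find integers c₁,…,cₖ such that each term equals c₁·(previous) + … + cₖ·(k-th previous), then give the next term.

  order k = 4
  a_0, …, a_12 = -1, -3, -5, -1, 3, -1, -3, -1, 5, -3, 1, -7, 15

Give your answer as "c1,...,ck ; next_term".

  a_4 = -1·-1 + 0·-5 + -1·-3 + 1·-1 = 3
  a_5 = -1·3 + 0·-1 + -1·-5 + 1·-3 = -1
  a_6 = -1·-1 + 0·3 + -1·-1 + 1·-5 = -3
  a_7 = -1·-3 + 0·-1 + -1·3 + 1·-1 = -1
  a_8 = -1·-1 + 0·-3 + -1·-1 + 1·3 = 5
  a_9 = -1·5 + 0·-1 + -1·-3 + 1·-1 = -3
  a_10 = -1·-3 + 0·5 + -1·-1 + 1·-3 = 1
  a_11 = -1·1 + 0·-3 + -1·5 + 1·-1 = -7
  a_12 = -1·-7 + 0·1 + -1·-3 + 1·5 = 15
  a_13 = -1·15 + 0·-7 + -1·1 + 1·-3 = -19

-1,0,-1,1 ; -19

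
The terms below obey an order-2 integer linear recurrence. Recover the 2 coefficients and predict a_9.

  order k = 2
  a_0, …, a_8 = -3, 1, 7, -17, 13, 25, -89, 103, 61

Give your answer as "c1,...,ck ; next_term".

  a_2 = -2·1 + -3·-3 = 7
  a_3 = -2·7 + -3·1 = -17
  a_4 = -2·-17 + -3·7 = 13
  a_5 = -2·13 + -3·-17 = 25
  a_6 = -2·25 + -3·13 = -89
  a_7 = -2·-89 + -3·25 = 103
  a_8 = -2·103 + -3·-89 = 61
  a_9 = -2·61 + -3·103 = -431

-2,-3 ; -431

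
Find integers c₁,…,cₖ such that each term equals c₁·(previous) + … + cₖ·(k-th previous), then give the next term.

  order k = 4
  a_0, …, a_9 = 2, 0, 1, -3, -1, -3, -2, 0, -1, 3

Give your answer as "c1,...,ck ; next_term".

  a_4 = 0·-3 + 1·1 + 0·0 + -1·2 = -1
  a_5 = 0·-1 + 1·-3 + 0·1 + -1·0 = -3
  a_6 = 0·-3 + 1·-1 + 0·-3 + -1·1 = -2
  a_7 = 0·-2 + 1·-3 + 0·-1 + -1·-3 = 0
  a_8 = 0·0 + 1·-2 + 0·-3 + -1·-1 = -1
  a_9 = 0·-1 + 1·0 + 0·-2 + -1·-3 = 3
  a_10 = 0·3 + 1·-1 + 0·0 + -1·-2 = 1

0,1,0,-1 ; 1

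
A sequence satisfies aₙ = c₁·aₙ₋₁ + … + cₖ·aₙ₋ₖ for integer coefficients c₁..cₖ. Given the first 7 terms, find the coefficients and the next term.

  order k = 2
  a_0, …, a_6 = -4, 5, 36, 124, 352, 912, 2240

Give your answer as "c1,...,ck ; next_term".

4,-4 ; 5312

  a_2 = 4·5 + -4·-4 = 36
  a_3 = 4·36 + -4·5 = 124
  a_4 = 4·124 + -4·36 = 352
  a_5 = 4·352 + -4·124 = 912
  a_6 = 4·912 + -4·352 = 2240
  a_7 = 4·2240 + -4·912 = 5312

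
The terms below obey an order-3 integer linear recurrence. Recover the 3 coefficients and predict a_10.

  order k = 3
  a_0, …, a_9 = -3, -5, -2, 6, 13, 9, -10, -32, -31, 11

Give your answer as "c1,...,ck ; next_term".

1,-1,-1 ; 74

  a_3 = 1·-2 + -1·-5 + -1·-3 = 6
  a_4 = 1·6 + -1·-2 + -1·-5 = 13
  a_5 = 1·13 + -1·6 + -1·-2 = 9
  a_6 = 1·9 + -1·13 + -1·6 = -10
  a_7 = 1·-10 + -1·9 + -1·13 = -32
  a_8 = 1·-32 + -1·-10 + -1·9 = -31
  a_9 = 1·-31 + -1·-32 + -1·-10 = 11
  a_10 = 1·11 + -1·-31 + -1·-32 = 74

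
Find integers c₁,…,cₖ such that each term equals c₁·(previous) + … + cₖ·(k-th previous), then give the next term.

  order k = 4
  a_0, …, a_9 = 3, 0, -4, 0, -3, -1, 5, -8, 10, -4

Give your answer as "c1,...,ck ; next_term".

  a_4 = -1·0 + 0·-4 + 1·0 + -1·3 = -3
  a_5 = -1·-3 + 0·0 + 1·-4 + -1·0 = -1
  a_6 = -1·-1 + 0·-3 + 1·0 + -1·-4 = 5
  a_7 = -1·5 + 0·-1 + 1·-3 + -1·0 = -8
  a_8 = -1·-8 + 0·5 + 1·-1 + -1·-3 = 10
  a_9 = -1·10 + 0·-8 + 1·5 + -1·-1 = -4
  a_10 = -1·-4 + 0·10 + 1·-8 + -1·5 = -9

-1,0,1,-1 ; -9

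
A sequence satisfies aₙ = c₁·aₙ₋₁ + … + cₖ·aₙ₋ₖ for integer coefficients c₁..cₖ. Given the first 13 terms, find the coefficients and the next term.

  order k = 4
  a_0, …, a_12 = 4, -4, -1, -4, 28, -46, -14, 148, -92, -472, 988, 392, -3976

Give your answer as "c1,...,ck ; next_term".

-2,-4,-2,2 ; 3464

  a_4 = -2·-4 + -4·-1 + -2·-4 + 2·4 = 28
  a_5 = -2·28 + -4·-4 + -2·-1 + 2·-4 = -46
  a_6 = -2·-46 + -4·28 + -2·-4 + 2·-1 = -14
  a_7 = -2·-14 + -4·-46 + -2·28 + 2·-4 = 148
  a_8 = -2·148 + -4·-14 + -2·-46 + 2·28 = -92
  a_9 = -2·-92 + -4·148 + -2·-14 + 2·-46 = -472
  a_10 = -2·-472 + -4·-92 + -2·148 + 2·-14 = 988
  a_11 = -2·988 + -4·-472 + -2·-92 + 2·148 = 392
  a_12 = -2·392 + -4·988 + -2·-472 + 2·-92 = -3976
  a_13 = -2·-3976 + -4·392 + -2·988 + 2·-472 = 3464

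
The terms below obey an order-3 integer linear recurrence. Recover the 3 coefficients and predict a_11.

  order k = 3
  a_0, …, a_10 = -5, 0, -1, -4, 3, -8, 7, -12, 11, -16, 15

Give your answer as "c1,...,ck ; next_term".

-1,1,1 ; -20

  a_3 = -1·-1 + 1·0 + 1·-5 = -4
  a_4 = -1·-4 + 1·-1 + 1·0 = 3
  a_5 = -1·3 + 1·-4 + 1·-1 = -8
  a_6 = -1·-8 + 1·3 + 1·-4 = 7
  a_7 = -1·7 + 1·-8 + 1·3 = -12
  a_8 = -1·-12 + 1·7 + 1·-8 = 11
  a_9 = -1·11 + 1·-12 + 1·7 = -16
  a_10 = -1·-16 + 1·11 + 1·-12 = 15
  a_11 = -1·15 + 1·-16 + 1·11 = -20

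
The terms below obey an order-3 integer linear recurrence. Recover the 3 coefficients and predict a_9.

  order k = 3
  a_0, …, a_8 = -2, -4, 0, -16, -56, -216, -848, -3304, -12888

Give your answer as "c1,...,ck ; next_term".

  a_3 = 3·0 + 3·-4 + 2·-2 = -16
  a_4 = 3·-16 + 3·0 + 2·-4 = -56
  a_5 = 3·-56 + 3·-16 + 2·0 = -216
  a_6 = 3·-216 + 3·-56 + 2·-16 = -848
  a_7 = 3·-848 + 3·-216 + 2·-56 = -3304
  a_8 = 3·-3304 + 3·-848 + 2·-216 = -12888
  a_9 = 3·-12888 + 3·-3304 + 2·-848 = -50272

3,3,2 ; -50272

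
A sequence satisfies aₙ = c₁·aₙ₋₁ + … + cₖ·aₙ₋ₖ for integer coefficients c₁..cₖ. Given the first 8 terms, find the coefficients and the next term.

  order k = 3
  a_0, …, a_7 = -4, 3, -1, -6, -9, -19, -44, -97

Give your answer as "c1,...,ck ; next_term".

  a_3 = 2·-1 + 0·3 + 1·-4 = -6
  a_4 = 2·-6 + 0·-1 + 1·3 = -9
  a_5 = 2·-9 + 0·-6 + 1·-1 = -19
  a_6 = 2·-19 + 0·-9 + 1·-6 = -44
  a_7 = 2·-44 + 0·-19 + 1·-9 = -97
  a_8 = 2·-97 + 0·-44 + 1·-19 = -213

2,0,1 ; -213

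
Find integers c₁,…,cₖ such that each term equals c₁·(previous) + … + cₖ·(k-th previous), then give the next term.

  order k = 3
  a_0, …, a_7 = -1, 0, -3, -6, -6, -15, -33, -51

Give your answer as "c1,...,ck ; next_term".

1,0,3 ; -96

  a_3 = 1·-3 + 0·0 + 3·-1 = -6
  a_4 = 1·-6 + 0·-3 + 3·0 = -6
  a_5 = 1·-6 + 0·-6 + 3·-3 = -15
  a_6 = 1·-15 + 0·-6 + 3·-6 = -33
  a_7 = 1·-33 + 0·-15 + 3·-6 = -51
  a_8 = 1·-51 + 0·-33 + 3·-15 = -96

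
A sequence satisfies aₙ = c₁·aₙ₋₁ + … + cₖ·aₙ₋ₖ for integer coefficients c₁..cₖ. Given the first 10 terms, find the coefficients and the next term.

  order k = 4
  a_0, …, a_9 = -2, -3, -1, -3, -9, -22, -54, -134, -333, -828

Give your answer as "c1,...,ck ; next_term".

  a_4 = 4·-3 + -4·-1 + 1·-3 + -1·-2 = -9
  a_5 = 4·-9 + -4·-3 + 1·-1 + -1·-3 = -22
  a_6 = 4·-22 + -4·-9 + 1·-3 + -1·-1 = -54
  a_7 = 4·-54 + -4·-22 + 1·-9 + -1·-3 = -134
  a_8 = 4·-134 + -4·-54 + 1·-22 + -1·-9 = -333
  a_9 = 4·-333 + -4·-134 + 1·-54 + -1·-22 = -828
  a_10 = 4·-828 + -4·-333 + 1·-134 + -1·-54 = -2060

4,-4,1,-1 ; -2060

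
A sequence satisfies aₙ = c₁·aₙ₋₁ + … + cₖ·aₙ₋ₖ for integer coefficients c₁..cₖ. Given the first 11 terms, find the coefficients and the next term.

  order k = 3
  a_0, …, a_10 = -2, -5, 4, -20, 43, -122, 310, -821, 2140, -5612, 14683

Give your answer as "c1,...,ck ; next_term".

  a_3 = -2·4 + 2·-5 + 1·-2 = -20
  a_4 = -2·-20 + 2·4 + 1·-5 = 43
  a_5 = -2·43 + 2·-20 + 1·4 = -122
  a_6 = -2·-122 + 2·43 + 1·-20 = 310
  a_7 = -2·310 + 2·-122 + 1·43 = -821
  a_8 = -2·-821 + 2·310 + 1·-122 = 2140
  a_9 = -2·2140 + 2·-821 + 1·310 = -5612
  a_10 = -2·-5612 + 2·2140 + 1·-821 = 14683
  a_11 = -2·14683 + 2·-5612 + 1·2140 = -38450

-2,2,1 ; -38450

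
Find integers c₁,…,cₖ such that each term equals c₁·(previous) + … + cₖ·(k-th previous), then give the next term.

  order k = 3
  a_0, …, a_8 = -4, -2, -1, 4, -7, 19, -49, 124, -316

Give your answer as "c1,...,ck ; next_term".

  a_3 = -2·-1 + 1·-2 + -1·-4 = 4
  a_4 = -2·4 + 1·-1 + -1·-2 = -7
  a_5 = -2·-7 + 1·4 + -1·-1 = 19
  a_6 = -2·19 + 1·-7 + -1·4 = -49
  a_7 = -2·-49 + 1·19 + -1·-7 = 124
  a_8 = -2·124 + 1·-49 + -1·19 = -316
  a_9 = -2·-316 + 1·124 + -1·-49 = 805

-2,1,-1 ; 805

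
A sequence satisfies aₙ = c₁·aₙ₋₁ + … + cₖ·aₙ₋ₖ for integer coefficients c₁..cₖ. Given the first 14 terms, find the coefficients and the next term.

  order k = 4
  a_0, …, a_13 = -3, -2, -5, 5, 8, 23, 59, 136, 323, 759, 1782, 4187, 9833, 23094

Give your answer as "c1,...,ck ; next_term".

2,1,0,-1 ; 54239

  a_4 = 2·5 + 1·-5 + 0·-2 + -1·-3 = 8
  a_5 = 2·8 + 1·5 + 0·-5 + -1·-2 = 23
  a_6 = 2·23 + 1·8 + 0·5 + -1·-5 = 59
  a_7 = 2·59 + 1·23 + 0·8 + -1·5 = 136
  a_8 = 2·136 + 1·59 + 0·23 + -1·8 = 323
  a_9 = 2·323 + 1·136 + 0·59 + -1·23 = 759
  a_10 = 2·759 + 1·323 + 0·136 + -1·59 = 1782
  a_11 = 2·1782 + 1·759 + 0·323 + -1·136 = 4187
  a_12 = 2·4187 + 1·1782 + 0·759 + -1·323 = 9833
  a_13 = 2·9833 + 1·4187 + 0·1782 + -1·759 = 23094
  a_14 = 2·23094 + 1·9833 + 0·4187 + -1·1782 = 54239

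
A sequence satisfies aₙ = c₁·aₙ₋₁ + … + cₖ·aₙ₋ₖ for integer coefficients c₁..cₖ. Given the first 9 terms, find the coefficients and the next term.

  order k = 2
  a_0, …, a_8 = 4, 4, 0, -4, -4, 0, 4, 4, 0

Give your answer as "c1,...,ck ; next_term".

  a_2 = 1·4 + -1·4 = 0
  a_3 = 1·0 + -1·4 = -4
  a_4 = 1·-4 + -1·0 = -4
  a_5 = 1·-4 + -1·-4 = 0
  a_6 = 1·0 + -1·-4 = 4
  a_7 = 1·4 + -1·0 = 4
  a_8 = 1·4 + -1·4 = 0
  a_9 = 1·0 + -1·4 = -4

1,-1 ; -4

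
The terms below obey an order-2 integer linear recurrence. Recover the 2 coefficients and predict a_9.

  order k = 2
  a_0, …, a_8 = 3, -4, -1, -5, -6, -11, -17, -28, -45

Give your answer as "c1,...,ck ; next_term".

  a_2 = 1·-4 + 1·3 = -1
  a_3 = 1·-1 + 1·-4 = -5
  a_4 = 1·-5 + 1·-1 = -6
  a_5 = 1·-6 + 1·-5 = -11
  a_6 = 1·-11 + 1·-6 = -17
  a_7 = 1·-17 + 1·-11 = -28
  a_8 = 1·-28 + 1·-17 = -45
  a_9 = 1·-45 + 1·-28 = -73

1,1 ; -73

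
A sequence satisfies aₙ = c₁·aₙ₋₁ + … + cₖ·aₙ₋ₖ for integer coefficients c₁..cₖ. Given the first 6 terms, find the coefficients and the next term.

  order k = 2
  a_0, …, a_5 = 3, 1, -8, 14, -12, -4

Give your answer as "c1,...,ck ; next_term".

-2,-2 ; 32

  a_2 = -2·1 + -2·3 = -8
  a_3 = -2·-8 + -2·1 = 14
  a_4 = -2·14 + -2·-8 = -12
  a_5 = -2·-12 + -2·14 = -4
  a_6 = -2·-4 + -2·-12 = 32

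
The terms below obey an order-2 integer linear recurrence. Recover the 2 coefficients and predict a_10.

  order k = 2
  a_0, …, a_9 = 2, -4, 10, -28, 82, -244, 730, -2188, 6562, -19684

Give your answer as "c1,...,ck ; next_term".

  a_2 = -4·-4 + -3·2 = 10
  a_3 = -4·10 + -3·-4 = -28
  a_4 = -4·-28 + -3·10 = 82
  a_5 = -4·82 + -3·-28 = -244
  a_6 = -4·-244 + -3·82 = 730
  a_7 = -4·730 + -3·-244 = -2188
  a_8 = -4·-2188 + -3·730 = 6562
  a_9 = -4·6562 + -3·-2188 = -19684
  a_10 = -4·-19684 + -3·6562 = 59050

-4,-3 ; 59050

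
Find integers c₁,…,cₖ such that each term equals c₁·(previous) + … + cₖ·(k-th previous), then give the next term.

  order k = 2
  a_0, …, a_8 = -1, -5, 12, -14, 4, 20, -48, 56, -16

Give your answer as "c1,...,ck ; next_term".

-2,-2 ; -80

  a_2 = -2·-5 + -2·-1 = 12
  a_3 = -2·12 + -2·-5 = -14
  a_4 = -2·-14 + -2·12 = 4
  a_5 = -2·4 + -2·-14 = 20
  a_6 = -2·20 + -2·4 = -48
  a_7 = -2·-48 + -2·20 = 56
  a_8 = -2·56 + -2·-48 = -16
  a_9 = -2·-16 + -2·56 = -80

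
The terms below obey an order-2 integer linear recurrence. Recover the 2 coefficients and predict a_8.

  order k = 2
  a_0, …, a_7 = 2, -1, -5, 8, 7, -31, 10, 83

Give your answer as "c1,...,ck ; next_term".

-1,-3 ; -113

  a_2 = -1·-1 + -3·2 = -5
  a_3 = -1·-5 + -3·-1 = 8
  a_4 = -1·8 + -3·-5 = 7
  a_5 = -1·7 + -3·8 = -31
  a_6 = -1·-31 + -3·7 = 10
  a_7 = -1·10 + -3·-31 = 83
  a_8 = -1·83 + -3·10 = -113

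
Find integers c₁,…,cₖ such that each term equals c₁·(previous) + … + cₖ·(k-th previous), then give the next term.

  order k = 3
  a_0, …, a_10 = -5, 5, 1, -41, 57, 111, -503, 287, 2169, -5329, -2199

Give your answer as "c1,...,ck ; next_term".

  a_3 = -1·1 + -4·5 + 4·-5 = -41
  a_4 = -1·-41 + -4·1 + 4·5 = 57
  a_5 = -1·57 + -4·-41 + 4·1 = 111
  a_6 = -1·111 + -4·57 + 4·-41 = -503
  a_7 = -1·-503 + -4·111 + 4·57 = 287
  a_8 = -1·287 + -4·-503 + 4·111 = 2169
  a_9 = -1·2169 + -4·287 + 4·-503 = -5329
  a_10 = -1·-5329 + -4·2169 + 4·287 = -2199
  a_11 = -1·-2199 + -4·-5329 + 4·2169 = 32191

-1,-4,4 ; 32191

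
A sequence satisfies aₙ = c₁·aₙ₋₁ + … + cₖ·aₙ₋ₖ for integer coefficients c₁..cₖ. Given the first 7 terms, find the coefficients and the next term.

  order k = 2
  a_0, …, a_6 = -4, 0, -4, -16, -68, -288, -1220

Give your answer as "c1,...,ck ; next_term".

4,1 ; -5168

  a_2 = 4·0 + 1·-4 = -4
  a_3 = 4·-4 + 1·0 = -16
  a_4 = 4·-16 + 1·-4 = -68
  a_5 = 4·-68 + 1·-16 = -288
  a_6 = 4·-288 + 1·-68 = -1220
  a_7 = 4·-1220 + 1·-288 = -5168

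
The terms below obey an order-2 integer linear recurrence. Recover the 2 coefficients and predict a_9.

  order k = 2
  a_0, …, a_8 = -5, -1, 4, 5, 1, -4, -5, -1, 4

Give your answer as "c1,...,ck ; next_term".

  a_2 = 1·-1 + -1·-5 = 4
  a_3 = 1·4 + -1·-1 = 5
  a_4 = 1·5 + -1·4 = 1
  a_5 = 1·1 + -1·5 = -4
  a_6 = 1·-4 + -1·1 = -5
  a_7 = 1·-5 + -1·-4 = -1
  a_8 = 1·-1 + -1·-5 = 4
  a_9 = 1·4 + -1·-1 = 5

1,-1 ; 5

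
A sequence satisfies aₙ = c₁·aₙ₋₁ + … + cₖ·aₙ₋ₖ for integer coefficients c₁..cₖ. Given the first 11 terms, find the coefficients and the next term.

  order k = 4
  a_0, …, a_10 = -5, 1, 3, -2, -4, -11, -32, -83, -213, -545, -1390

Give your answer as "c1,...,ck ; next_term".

3,-1,0,-1 ; -3542

  a_4 = 3·-2 + -1·3 + 0·1 + -1·-5 = -4
  a_5 = 3·-4 + -1·-2 + 0·3 + -1·1 = -11
  a_6 = 3·-11 + -1·-4 + 0·-2 + -1·3 = -32
  a_7 = 3·-32 + -1·-11 + 0·-4 + -1·-2 = -83
  a_8 = 3·-83 + -1·-32 + 0·-11 + -1·-4 = -213
  a_9 = 3·-213 + -1·-83 + 0·-32 + -1·-11 = -545
  a_10 = 3·-545 + -1·-213 + 0·-83 + -1·-32 = -1390
  a_11 = 3·-1390 + -1·-545 + 0·-213 + -1·-83 = -3542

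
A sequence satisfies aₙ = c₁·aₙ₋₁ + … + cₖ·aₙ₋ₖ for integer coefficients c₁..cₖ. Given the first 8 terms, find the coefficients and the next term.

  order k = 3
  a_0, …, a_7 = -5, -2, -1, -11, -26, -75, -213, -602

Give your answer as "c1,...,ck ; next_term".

  a_3 = 2·-1 + 2·-2 + 1·-5 = -11
  a_4 = 2·-11 + 2·-1 + 1·-2 = -26
  a_5 = 2·-26 + 2·-11 + 1·-1 = -75
  a_6 = 2·-75 + 2·-26 + 1·-11 = -213
  a_7 = 2·-213 + 2·-75 + 1·-26 = -602
  a_8 = 2·-602 + 2·-213 + 1·-75 = -1705

2,2,1 ; -1705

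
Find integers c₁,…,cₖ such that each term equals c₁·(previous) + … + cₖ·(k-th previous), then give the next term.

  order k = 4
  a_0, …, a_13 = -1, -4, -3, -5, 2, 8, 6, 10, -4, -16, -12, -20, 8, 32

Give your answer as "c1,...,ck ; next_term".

  a_4 = 0·-5 + 0·-3 + 0·-4 + -2·-1 = 2
  a_5 = 0·2 + 0·-5 + 0·-3 + -2·-4 = 8
  a_6 = 0·8 + 0·2 + 0·-5 + -2·-3 = 6
  a_7 = 0·6 + 0·8 + 0·2 + -2·-5 = 10
  a_8 = 0·10 + 0·6 + 0·8 + -2·2 = -4
  a_9 = 0·-4 + 0·10 + 0·6 + -2·8 = -16
  a_10 = 0·-16 + 0·-4 + 0·10 + -2·6 = -12
  a_11 = 0·-12 + 0·-16 + 0·-4 + -2·10 = -20
  a_12 = 0·-20 + 0·-12 + 0·-16 + -2·-4 = 8
  a_13 = 0·8 + 0·-20 + 0·-12 + -2·-16 = 32
  a_14 = 0·32 + 0·8 + 0·-20 + -2·-12 = 24

0,0,0,-2 ; 24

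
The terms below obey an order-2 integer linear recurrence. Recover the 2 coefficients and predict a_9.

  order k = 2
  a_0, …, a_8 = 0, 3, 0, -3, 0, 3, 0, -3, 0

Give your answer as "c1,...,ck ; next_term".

0,-1 ; 3

  a_2 = 0·3 + -1·0 = 0
  a_3 = 0·0 + -1·3 = -3
  a_4 = 0·-3 + -1·0 = 0
  a_5 = 0·0 + -1·-3 = 3
  a_6 = 0·3 + -1·0 = 0
  a_7 = 0·0 + -1·3 = -3
  a_8 = 0·-3 + -1·0 = 0
  a_9 = 0·0 + -1·-3 = 3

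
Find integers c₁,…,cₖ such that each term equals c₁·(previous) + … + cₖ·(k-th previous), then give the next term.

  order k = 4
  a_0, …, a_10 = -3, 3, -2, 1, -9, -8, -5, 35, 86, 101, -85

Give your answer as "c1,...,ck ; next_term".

  a_4 = 2·1 + -2·-2 + -3·3 + 2·-3 = -9
  a_5 = 2·-9 + -2·1 + -3·-2 + 2·3 = -8
  a_6 = 2·-8 + -2·-9 + -3·1 + 2·-2 = -5
  a_7 = 2·-5 + -2·-8 + -3·-9 + 2·1 = 35
  a_8 = 2·35 + -2·-5 + -3·-8 + 2·-9 = 86
  a_9 = 2·86 + -2·35 + -3·-5 + 2·-8 = 101
  a_10 = 2·101 + -2·86 + -3·35 + 2·-5 = -85
  a_11 = 2·-85 + -2·101 + -3·86 + 2·35 = -560

2,-2,-3,2 ; -560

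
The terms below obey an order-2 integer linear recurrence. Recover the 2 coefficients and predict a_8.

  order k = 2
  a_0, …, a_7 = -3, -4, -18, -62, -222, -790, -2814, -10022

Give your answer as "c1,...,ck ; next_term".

3,2 ; -35694

  a_2 = 3·-4 + 2·-3 = -18
  a_3 = 3·-18 + 2·-4 = -62
  a_4 = 3·-62 + 2·-18 = -222
  a_5 = 3·-222 + 2·-62 = -790
  a_6 = 3·-790 + 2·-222 = -2814
  a_7 = 3·-2814 + 2·-790 = -10022
  a_8 = 3·-10022 + 2·-2814 = -35694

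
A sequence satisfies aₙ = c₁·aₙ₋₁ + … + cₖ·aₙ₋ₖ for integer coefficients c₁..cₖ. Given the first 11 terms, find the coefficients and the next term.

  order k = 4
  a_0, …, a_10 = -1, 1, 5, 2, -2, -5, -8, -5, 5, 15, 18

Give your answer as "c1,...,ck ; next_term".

1,-1,0,-1 ; 8

  a_4 = 1·2 + -1·5 + 0·1 + -1·-1 = -2
  a_5 = 1·-2 + -1·2 + 0·5 + -1·1 = -5
  a_6 = 1·-5 + -1·-2 + 0·2 + -1·5 = -8
  a_7 = 1·-8 + -1·-5 + 0·-2 + -1·2 = -5
  a_8 = 1·-5 + -1·-8 + 0·-5 + -1·-2 = 5
  a_9 = 1·5 + -1·-5 + 0·-8 + -1·-5 = 15
  a_10 = 1·15 + -1·5 + 0·-5 + -1·-8 = 18
  a_11 = 1·18 + -1·15 + 0·5 + -1·-5 = 8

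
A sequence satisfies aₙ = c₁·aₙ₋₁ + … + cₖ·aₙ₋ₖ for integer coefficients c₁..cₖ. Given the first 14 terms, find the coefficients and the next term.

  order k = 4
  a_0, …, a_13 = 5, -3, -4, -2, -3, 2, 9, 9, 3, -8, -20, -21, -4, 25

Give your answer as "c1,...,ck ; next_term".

1,-1,0,-1 ; 49

  a_4 = 1·-2 + -1·-4 + 0·-3 + -1·5 = -3
  a_5 = 1·-3 + -1·-2 + 0·-4 + -1·-3 = 2
  a_6 = 1·2 + -1·-3 + 0·-2 + -1·-4 = 9
  a_7 = 1·9 + -1·2 + 0·-3 + -1·-2 = 9
  a_8 = 1·9 + -1·9 + 0·2 + -1·-3 = 3
  a_9 = 1·3 + -1·9 + 0·9 + -1·2 = -8
  a_10 = 1·-8 + -1·3 + 0·9 + -1·9 = -20
  a_11 = 1·-20 + -1·-8 + 0·3 + -1·9 = -21
  a_12 = 1·-21 + -1·-20 + 0·-8 + -1·3 = -4
  a_13 = 1·-4 + -1·-21 + 0·-20 + -1·-8 = 25
  a_14 = 1·25 + -1·-4 + 0·-21 + -1·-20 = 49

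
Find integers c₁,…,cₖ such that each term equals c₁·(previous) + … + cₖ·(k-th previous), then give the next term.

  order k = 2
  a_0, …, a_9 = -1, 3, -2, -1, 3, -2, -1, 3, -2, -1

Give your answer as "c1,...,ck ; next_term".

  a_2 = -1·3 + -1·-1 = -2
  a_3 = -1·-2 + -1·3 = -1
  a_4 = -1·-1 + -1·-2 = 3
  a_5 = -1·3 + -1·-1 = -2
  a_6 = -1·-2 + -1·3 = -1
  a_7 = -1·-1 + -1·-2 = 3
  a_8 = -1·3 + -1·-1 = -2
  a_9 = -1·-2 + -1·3 = -1
  a_10 = -1·-1 + -1·-2 = 3

-1,-1 ; 3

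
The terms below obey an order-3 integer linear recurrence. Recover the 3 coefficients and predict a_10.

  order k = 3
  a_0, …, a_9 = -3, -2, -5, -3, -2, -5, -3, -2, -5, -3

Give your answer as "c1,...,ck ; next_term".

  a_3 = 0·-5 + 0·-2 + 1·-3 = -3
  a_4 = 0·-3 + 0·-5 + 1·-2 = -2
  a_5 = 0·-2 + 0·-3 + 1·-5 = -5
  a_6 = 0·-5 + 0·-2 + 1·-3 = -3
  a_7 = 0·-3 + 0·-5 + 1·-2 = -2
  a_8 = 0·-2 + 0·-3 + 1·-5 = -5
  a_9 = 0·-5 + 0·-2 + 1·-3 = -3
  a_10 = 0·-3 + 0·-5 + 1·-2 = -2

0,0,1 ; -2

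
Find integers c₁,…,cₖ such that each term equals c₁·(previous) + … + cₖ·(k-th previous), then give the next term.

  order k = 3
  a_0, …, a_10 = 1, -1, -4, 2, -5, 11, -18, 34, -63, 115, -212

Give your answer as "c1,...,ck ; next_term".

-1,1,-1 ; 390

  a_3 = -1·-4 + 1·-1 + -1·1 = 2
  a_4 = -1·2 + 1·-4 + -1·-1 = -5
  a_5 = -1·-5 + 1·2 + -1·-4 = 11
  a_6 = -1·11 + 1·-5 + -1·2 = -18
  a_7 = -1·-18 + 1·11 + -1·-5 = 34
  a_8 = -1·34 + 1·-18 + -1·11 = -63
  a_9 = -1·-63 + 1·34 + -1·-18 = 115
  a_10 = -1·115 + 1·-63 + -1·34 = -212
  a_11 = -1·-212 + 1·115 + -1·-63 = 390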